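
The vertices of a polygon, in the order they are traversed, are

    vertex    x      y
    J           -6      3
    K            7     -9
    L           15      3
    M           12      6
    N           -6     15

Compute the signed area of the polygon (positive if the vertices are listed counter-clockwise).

Σ = (33) + (156) + (54) + (216) + (72) = 531
Signed area = Σ/2 = 265.5 (positive ⇒ counter-clockwise traversal).

265.5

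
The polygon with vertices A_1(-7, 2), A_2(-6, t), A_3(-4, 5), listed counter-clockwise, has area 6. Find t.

Write out the shoelace sum; only the two edges meeting at A_2 involve t:
2·Area = [((-7)·t − (-6)·2) + ((-6)·5 − (-4)·t)] + 27
       = -3·t + 9 = 12
⇒ t = -1.

-1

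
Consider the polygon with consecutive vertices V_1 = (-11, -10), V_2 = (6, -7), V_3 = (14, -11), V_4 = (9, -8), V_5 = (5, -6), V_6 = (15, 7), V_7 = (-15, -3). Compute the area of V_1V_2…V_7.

Σ = (137) + (32) + (-13) + (-14) + (125) + (60) + (117) = 444
Area = |Σ|/2 = 222.

222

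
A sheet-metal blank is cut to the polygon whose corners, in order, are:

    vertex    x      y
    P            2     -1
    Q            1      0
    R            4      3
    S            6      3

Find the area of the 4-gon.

Apply Gauss's area formula: 2A = Σ (x_i·y_{i+1} − x_{i+1}·y_i), indices taken mod 4.
Σ = (1) + (3) + (-6) + (-12) = -14
Area = |Σ|/2 = 7.

7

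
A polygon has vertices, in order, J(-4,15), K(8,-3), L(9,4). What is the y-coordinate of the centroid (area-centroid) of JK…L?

Apply the surveyor's formula. First the cross-terms c_i = x_i·y_{i+1} − x_{i+1}·y_i:
  -108, 59, 151  ⇒  2A = 102, A = 51.
Then Σ (y_i + y_{i+1})·c_i = 1632, so ȳ = 1632 / (6·51) = 16/3.

16/3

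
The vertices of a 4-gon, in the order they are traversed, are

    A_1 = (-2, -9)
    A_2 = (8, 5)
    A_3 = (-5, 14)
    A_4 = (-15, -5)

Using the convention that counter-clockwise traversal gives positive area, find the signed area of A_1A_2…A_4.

279.5

Apply the shoelace (surveyor's) formula: 2A = Σ (x_i·y_{i+1} − x_{i+1}·y_i), indices taken mod 4.
A_1→A_2: (-2)(5) − (8)(-9) = 62
A_2→A_3: (8)(14) − (-5)(5) = 137
A_3→A_4: (-5)(-5) − (-15)(14) = 235
A_4→A_1: (-15)(-9) − (-2)(-5) = 125
Σ = 559
Signed area = Σ/2 = 279.5 (positive ⇒ counter-clockwise traversal).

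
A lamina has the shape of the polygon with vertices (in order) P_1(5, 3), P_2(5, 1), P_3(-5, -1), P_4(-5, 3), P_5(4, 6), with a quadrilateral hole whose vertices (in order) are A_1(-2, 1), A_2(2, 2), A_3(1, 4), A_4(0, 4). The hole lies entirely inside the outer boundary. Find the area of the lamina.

Outer boundary:
Σ = (-10) + (0) + (-20) + (-42) + (-18) = -90
Area = |Σ|/2 = 45.
Hole:
Σ = (-6) + (6) + (4) + (8) = 12
Area = |Σ|/2 = 6.
Net area = 45 − 6 = 39.

39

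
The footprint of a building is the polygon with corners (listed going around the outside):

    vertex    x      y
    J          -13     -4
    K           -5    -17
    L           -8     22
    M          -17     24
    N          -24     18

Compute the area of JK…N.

Apply the shoelace (surveyor's) formula: 2A = Σ (x_i·y_{i+1} − x_{i+1}·y_i), indices taken mod 5.
Cross-terms: 201, -246, 182, 270, 330  ⇒  Σ = 737
Area = |Σ|/2 = 368.5.

368.5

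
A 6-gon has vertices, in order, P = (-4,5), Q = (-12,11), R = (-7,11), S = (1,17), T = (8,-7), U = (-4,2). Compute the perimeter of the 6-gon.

|PQ| = √((-8)² + (6)²) = √100 = 10
|QR| = √((5)² + (0)²) = √25 = 5
|RS| = √((8)² + (6)²) = √100 = 10
|ST| = √((7)² + (-24)²) = √625 = 25
|TU| = √((-12)² + (9)²) = √225 = 15
|UP| = √((0)² + (3)²) = √9 = 3
Perimeter = 10 + 5 + 10 + 25 + 15 + 3 = 68.

68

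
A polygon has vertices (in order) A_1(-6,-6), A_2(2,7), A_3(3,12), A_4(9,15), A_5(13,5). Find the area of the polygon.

144

Apply the shoelace formula: 2A = Σ (x_i·y_{i+1} − x_{i+1}·y_i), indices taken mod 5.
A_1→A_2: (-6)(7) − (2)(-6) = -30
A_2→A_3: (2)(12) − (3)(7) = 3
A_3→A_4: (3)(15) − (9)(12) = -63
A_4→A_5: (9)(5) − (13)(15) = -150
A_5→A_1: (13)(-6) − (-6)(5) = -48
Σ = -288
Area = |Σ|/2 = 144.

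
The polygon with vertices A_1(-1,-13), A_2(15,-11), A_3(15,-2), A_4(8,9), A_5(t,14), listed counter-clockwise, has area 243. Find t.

Write out the shoelace sum; only the two edges meeting at A_5 involve t:
2·Area = [(8·14 − t·9) + (t·(-13) − (-1)·14)] + 492
       = -22·t + 618 = 486
⇒ t = 6.

6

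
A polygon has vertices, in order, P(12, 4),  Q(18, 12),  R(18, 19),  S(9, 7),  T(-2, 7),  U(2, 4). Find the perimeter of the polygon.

|PQ| = √((6)² + (8)²) = √100 = 10
|QR| = √((0)² + (7)²) = √49 = 7
|RS| = √((-9)² + (-12)²) = √225 = 15
|ST| = √((-11)² + (0)²) = √121 = 11
|TU| = √((4)² + (-3)²) = √25 = 5
|UP| = √((10)² + (0)²) = √100 = 10
Perimeter = 10 + 7 + 15 + 11 + 5 + 10 = 58.

58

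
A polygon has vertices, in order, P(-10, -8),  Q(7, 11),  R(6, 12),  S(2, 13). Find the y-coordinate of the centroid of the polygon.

Apply the shoelace (surveyor's) formula. First the cross-terms c_i = x_i·y_{i+1} − x_{i+1}·y_i:
  -54, 18, 54, 114  ⇒  2A = 132, A = 66.
Then Σ (y_i + y_{i+1})·c_i = 2172, so ȳ = 2172 / (6·66) = 181/33.

181/33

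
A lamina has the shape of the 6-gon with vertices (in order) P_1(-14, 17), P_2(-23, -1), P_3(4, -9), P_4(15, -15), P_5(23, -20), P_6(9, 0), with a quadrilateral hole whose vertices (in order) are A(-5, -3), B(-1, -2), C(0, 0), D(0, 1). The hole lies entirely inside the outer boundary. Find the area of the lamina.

528.5

Outer boundary:
Cross-terms: 405, 211, 75, 45, 180, 153  ⇒  Σ = 1069
Area = |Σ|/2 = 534.5.
Hole:
Apply the shoelace formula: 2A = Σ (x_i·y_{i+1} − x_{i+1}·y_i), indices taken mod 4.
Σ = (7) + (0) + (0) + (5) = 12
Area = |Σ|/2 = 6.
Net area = 534.5 − 6 = 528.5.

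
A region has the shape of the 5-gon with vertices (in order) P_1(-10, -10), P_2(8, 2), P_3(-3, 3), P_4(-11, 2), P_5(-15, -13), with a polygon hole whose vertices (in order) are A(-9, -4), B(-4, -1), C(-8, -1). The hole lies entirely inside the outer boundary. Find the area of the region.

149

Outer boundary:
Σ = (60) + (30) + (27) + (173) + (20) = 310
Area = |Σ|/2 = 155.
Hole:
Cross-terms: -7, -4, 23  ⇒  Σ = 12
Area = |Σ|/2 = 6.
Net area = 155 − 6 = 149.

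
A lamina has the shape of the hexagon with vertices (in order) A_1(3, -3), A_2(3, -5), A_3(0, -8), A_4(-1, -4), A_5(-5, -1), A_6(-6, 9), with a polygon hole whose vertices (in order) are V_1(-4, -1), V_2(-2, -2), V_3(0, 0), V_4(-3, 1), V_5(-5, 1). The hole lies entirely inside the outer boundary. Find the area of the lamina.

Outer boundary:
Apply the shoelace formula: 2A = Σ (x_i·y_{i+1} − x_{i+1}·y_i), indices taken mod 6.
Σ = (-6) + (-24) + (-8) + (-19) + (-51) + (-9) = -117
Area = |Σ|/2 = 58.5.
Hole:
Σ = (6) + (0) + (0) + (2) + (9) = 17
Area = |Σ|/2 = 8.5.
Net area = 58.5 − 8.5 = 50.

50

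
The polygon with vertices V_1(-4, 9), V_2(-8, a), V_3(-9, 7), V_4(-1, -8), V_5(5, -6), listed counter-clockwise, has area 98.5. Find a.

7

The doubled signed area Σ (x_i y_{i+1} − x_{i+1} y_i) is linear in a.
With a=0 it equals 162; the coefficient of a is 5 (from the two edges through V_2).
So 5·a + 162 = 2·98.5 = 197 ⇒ a = 7.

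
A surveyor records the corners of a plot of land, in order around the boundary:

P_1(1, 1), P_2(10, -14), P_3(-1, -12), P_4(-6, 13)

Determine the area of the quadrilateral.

131

Apply the shoelace formula: 2A = Σ (x_i·y_{i+1} − x_{i+1}·y_i), indices taken mod 4.
P_1→P_2: (1)(-14) − (10)(1) = -24
P_2→P_3: (10)(-12) − (-1)(-14) = -134
P_3→P_4: (-1)(13) − (-6)(-12) = -85
P_4→P_1: (-6)(1) − (1)(13) = -19
Σ = -262
Area = |Σ|/2 = 131.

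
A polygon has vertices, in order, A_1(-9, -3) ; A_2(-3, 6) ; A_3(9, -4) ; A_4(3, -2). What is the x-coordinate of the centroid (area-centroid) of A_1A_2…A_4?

-33/23

Apply the shoelace formula. First the cross-terms c_i = x_i·y_{i+1} − x_{i+1}·y_i:
  -63, -42, -6, -27  ⇒  2A = -138, A = -69.
Then Σ (x_i + x_{i+1})·c_i = 594, so x̄ = 594 / (6·(-69)) = -33/23.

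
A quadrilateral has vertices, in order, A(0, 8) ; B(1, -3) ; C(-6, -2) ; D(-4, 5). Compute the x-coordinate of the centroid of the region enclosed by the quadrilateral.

-100/49

Apply Gauss's area formula. First the cross-terms c_i = x_i·y_{i+1} − x_{i+1}·y_i:
  -8, -20, -38, -32  ⇒  2A = -98, A = -49.
Then Σ (x_i + x_{i+1})·c_i = 600, so x̄ = 600 / (6·(-49)) = -100/49.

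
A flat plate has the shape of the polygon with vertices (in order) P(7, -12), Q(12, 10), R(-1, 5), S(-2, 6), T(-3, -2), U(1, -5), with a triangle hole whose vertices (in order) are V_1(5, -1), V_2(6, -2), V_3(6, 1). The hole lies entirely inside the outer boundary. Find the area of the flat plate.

173.5

Outer boundary:
Apply Gauss's area formula: 2A = Σ (x_i·y_{i+1} − x_{i+1}·y_i), indices taken mod 6.
Σ = (214) + (70) + (4) + (22) + (17) + (23) = 350
Area = |Σ|/2 = 175.
Hole:
Apply the shoelace formula: 2A = Σ (x_i·y_{i+1} − x_{i+1}·y_i), indices taken mod 3.
Σ = (-4) + (18) + (-11) = 3
Area = |Σ|/2 = 1.5.
Net area = 175 − 1.5 = 173.5.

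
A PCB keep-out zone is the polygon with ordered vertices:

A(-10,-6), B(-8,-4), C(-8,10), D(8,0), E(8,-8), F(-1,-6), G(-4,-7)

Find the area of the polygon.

Apply the shoelace (surveyor's) formula: 2A = Σ (x_i·y_{i+1} − x_{i+1}·y_i), indices taken mod 7.
Cross-terms: -8, -112, -80, -64, -56, -17, -46  ⇒  Σ = -383
Area = |Σ|/2 = 191.5.

191.5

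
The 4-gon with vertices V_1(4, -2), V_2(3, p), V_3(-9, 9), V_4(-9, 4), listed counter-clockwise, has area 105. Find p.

The doubled signed area Σ (x_i y_{i+1} − x_{i+1} y_i) is linear in p.
With p=0 it equals 80; the coefficient of p is 13 (from the two edges through V_2).
So 13·p + 80 = 2·105 = 210 ⇒ p = 10.

10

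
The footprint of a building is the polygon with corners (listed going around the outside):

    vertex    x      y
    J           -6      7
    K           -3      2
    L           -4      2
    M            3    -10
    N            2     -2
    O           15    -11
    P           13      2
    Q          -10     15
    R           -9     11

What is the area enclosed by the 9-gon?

Cross-terms: 9, 2, 34, 14, 8, 173, 215, 25, 3  ⇒  Σ = 483
Area = |Σ|/2 = 241.5.

241.5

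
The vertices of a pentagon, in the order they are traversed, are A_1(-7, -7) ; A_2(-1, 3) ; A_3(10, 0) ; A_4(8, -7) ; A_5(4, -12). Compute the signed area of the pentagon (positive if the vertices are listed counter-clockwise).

-154

Apply the surveyor's formula: 2A = Σ (x_i·y_{i+1} − x_{i+1}·y_i), indices taken mod 5.
Cross-terms: -28, -30, -70, -68, -112  ⇒  Σ = -308
Signed area = Σ/2 = -154 (negative ⇒ clockwise traversal).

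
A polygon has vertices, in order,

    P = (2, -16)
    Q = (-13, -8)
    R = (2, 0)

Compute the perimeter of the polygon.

50

|PQ| = √((-15)² + (8)²) = √289 = 17
|QR| = √((15)² + (8)²) = √289 = 17
|RP| = √((0)² + (-16)²) = √256 = 16
Perimeter = 17 + 17 + 16 = 50.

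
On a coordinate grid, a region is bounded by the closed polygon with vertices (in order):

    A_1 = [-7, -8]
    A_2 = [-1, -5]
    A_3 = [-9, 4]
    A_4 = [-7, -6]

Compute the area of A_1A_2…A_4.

Apply Gauss's area formula: 2A = Σ (x_i·y_{i+1} − x_{i+1}·y_i), indices taken mod 4.
Σ = (27) + (-49) + (82) + (14) = 74
Area = |Σ|/2 = 37.

37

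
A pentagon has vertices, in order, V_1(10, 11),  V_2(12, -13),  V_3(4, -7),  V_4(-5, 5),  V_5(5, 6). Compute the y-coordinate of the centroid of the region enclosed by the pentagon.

Apply Gauss's area formula. First the cross-terms c_i = x_i·y_{i+1} − x_{i+1}·y_i:
  -262, -32, -15, -55, -5  ⇒  2A = -369, A = -184.5.
Then Σ (y_i + y_{i+1})·c_i = 504, so ȳ = 504 / (6·(-184.5)) = -56/123.

-56/123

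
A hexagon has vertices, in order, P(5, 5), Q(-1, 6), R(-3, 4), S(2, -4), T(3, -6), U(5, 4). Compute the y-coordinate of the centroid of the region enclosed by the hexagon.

Apply the shoelace (surveyor's) formula. First the cross-terms c_i = x_i·y_{i+1} − x_{i+1}·y_i:
  35, 14, 4, 0, 42, 5  ⇒  2A = 100, A = 50.
Then Σ (y_i + y_{i+1})·c_i = 486, so ȳ = 486 / (6·50) = 1.62.

1.62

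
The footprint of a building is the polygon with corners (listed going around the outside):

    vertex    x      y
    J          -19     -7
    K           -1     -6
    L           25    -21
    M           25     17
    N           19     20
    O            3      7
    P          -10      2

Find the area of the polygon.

Apply the shoelace formula: 2A = Σ (x_i·y_{i+1} − x_{i+1}·y_i), indices taken mod 7.
Cross-terms: 107, 171, 950, 177, 73, 76, 108  ⇒  Σ = 1662
Area = |Σ|/2 = 831.

831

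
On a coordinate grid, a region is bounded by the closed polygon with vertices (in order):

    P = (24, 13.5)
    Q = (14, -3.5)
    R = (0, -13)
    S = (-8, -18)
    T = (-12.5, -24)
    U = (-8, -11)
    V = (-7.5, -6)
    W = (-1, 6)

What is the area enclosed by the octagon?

444.75

Apply Gauss's area formula: 2A = Σ (x_i·y_{i+1} − x_{i+1}·y_i), indices taken mod 8.
Σ = (-273) + (-182) + (-104) + (-33) + (-54.5) + (-34.5) + (-51) + (-157.5) = -889.5
Area = |Σ|/2 = 444.75.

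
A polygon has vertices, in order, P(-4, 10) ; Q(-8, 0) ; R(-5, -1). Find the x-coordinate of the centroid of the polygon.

Apply the shoelace formula. First the cross-terms c_i = x_i·y_{i+1} − x_{i+1}·y_i:
  80, 8, -54  ⇒  2A = 34, A = 17.
Then Σ (x_i + x_{i+1})·c_i = -578, so x̄ = -578 / (6·17) = -17/3.

-17/3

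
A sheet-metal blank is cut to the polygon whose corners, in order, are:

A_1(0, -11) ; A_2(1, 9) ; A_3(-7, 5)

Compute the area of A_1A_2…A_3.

Apply the shoelace formula: 2A = Σ (x_i·y_{i+1} − x_{i+1}·y_i), indices taken mod 3.
A_1→A_2: (0)(9) − (1)(-11) = 11
A_2→A_3: (1)(5) − (-7)(9) = 68
A_3→A_1: (-7)(-11) − (0)(5) = 77
Σ = 156
Area = |Σ|/2 = 78.

78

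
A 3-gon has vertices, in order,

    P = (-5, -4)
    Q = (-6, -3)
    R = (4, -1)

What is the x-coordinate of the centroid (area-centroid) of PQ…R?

Apply the surveyor's formula. First the cross-terms c_i = x_i·y_{i+1} − x_{i+1}·y_i:
  -9, 18, -21  ⇒  2A = -12, A = -6.
Then Σ (x_i + x_{i+1})·c_i = 84, so x̄ = 84 / (6·(-6)) = -7/3.

-7/3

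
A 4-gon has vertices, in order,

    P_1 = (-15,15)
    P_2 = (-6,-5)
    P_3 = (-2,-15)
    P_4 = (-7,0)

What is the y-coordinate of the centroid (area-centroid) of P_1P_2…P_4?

Apply the surveyor's formula. First the cross-terms c_i = x_i·y_{i+1} − x_{i+1}·y_i:
  165, 80, -105, -105  ⇒  2A = 35, A = 17.5.
Then Σ (y_i + y_{i+1})·c_i = 50, so ȳ = 50 / (6·17.5) = 10/21.

10/21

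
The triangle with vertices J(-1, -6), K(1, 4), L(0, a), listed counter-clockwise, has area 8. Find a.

The doubled signed area Σ (x_i y_{i+1} − x_{i+1} y_i) is linear in a.
With a=0 it equals 2; the coefficient of a is 2 (from the two edges through L).
So 2·a + 2 = 2·8 = 16 ⇒ a = 7.

7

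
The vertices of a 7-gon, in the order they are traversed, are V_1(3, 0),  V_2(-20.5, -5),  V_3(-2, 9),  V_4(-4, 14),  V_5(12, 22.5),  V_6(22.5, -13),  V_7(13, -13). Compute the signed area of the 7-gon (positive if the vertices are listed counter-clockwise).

-603.125

Apply the surveyor's formula: 2A = Σ (x_i·y_{i+1} − x_{i+1}·y_i), indices taken mod 7.
Σ = (-15) + (-194.5) + (8) + (-258) + (-662.25) + (-123.5) + (39) = -1206.25
Signed area = Σ/2 = -603.125 (negative ⇒ clockwise traversal).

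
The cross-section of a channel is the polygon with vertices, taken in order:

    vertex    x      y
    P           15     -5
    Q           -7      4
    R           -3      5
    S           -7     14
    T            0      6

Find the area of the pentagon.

68.5

Σ = (25) + (-23) + (-7) + (-42) + (-90) = -137
Area = |Σ|/2 = 68.5.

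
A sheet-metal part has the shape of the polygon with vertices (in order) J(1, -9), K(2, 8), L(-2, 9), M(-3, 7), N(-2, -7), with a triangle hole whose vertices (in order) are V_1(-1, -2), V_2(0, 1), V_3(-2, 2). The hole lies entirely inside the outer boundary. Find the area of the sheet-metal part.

63

Outer boundary:
Apply the surveyor's formula: 2A = Σ (x_i·y_{i+1} − x_{i+1}·y_i), indices taken mod 5.
Cross-terms: 26, 34, 13, 35, 25  ⇒  Σ = 133
Area = |Σ|/2 = 66.5.
Hole:
Apply the shoelace formula: 2A = Σ (x_i·y_{i+1} − x_{i+1}·y_i), indices taken mod 3.
Σ = (-1) + (2) + (6) = 7
Area = |Σ|/2 = 3.5.
Net area = 66.5 − 3.5 = 63.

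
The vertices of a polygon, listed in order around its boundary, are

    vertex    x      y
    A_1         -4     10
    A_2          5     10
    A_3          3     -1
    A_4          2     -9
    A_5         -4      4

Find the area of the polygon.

101

Apply Gauss's area formula: 2A = Σ (x_i·y_{i+1} − x_{i+1}·y_i), indices taken mod 5.
Σ = (-90) + (-35) + (-25) + (-28) + (-24) = -202
Area = |Σ|/2 = 101.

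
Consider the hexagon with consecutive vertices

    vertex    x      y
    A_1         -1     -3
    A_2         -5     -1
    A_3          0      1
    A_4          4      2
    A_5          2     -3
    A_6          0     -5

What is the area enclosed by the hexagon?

27

Cross-terms: -14, -5, -4, -16, -10, -5  ⇒  Σ = -54
Area = |Σ|/2 = 27.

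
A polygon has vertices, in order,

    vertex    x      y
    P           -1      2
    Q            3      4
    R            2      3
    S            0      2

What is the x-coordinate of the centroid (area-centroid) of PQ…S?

Apply the shoelace (surveyor's) formula. First the cross-terms c_i = x_i·y_{i+1} − x_{i+1}·y_i:
  -10, 1, 4, 2  ⇒  2A = -3, A = -1.5.
Then Σ (x_i + x_{i+1})·c_i = -9, so x̄ = -9 / (6·(-1.5)) = 1.

1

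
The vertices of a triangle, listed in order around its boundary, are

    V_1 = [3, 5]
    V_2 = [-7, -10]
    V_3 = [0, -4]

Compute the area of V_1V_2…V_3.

Apply the shoelace formula: 2A = Σ (x_i·y_{i+1} − x_{i+1}·y_i), indices taken mod 3.
Cross-terms: 5, 28, 12  ⇒  Σ = 45
Area = |Σ|/2 = 22.5.

22.5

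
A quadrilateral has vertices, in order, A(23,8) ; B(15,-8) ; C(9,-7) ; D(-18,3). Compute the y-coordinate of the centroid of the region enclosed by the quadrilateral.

Apply the shoelace (surveyor's) formula. First the cross-terms c_i = x_i·y_{i+1} − x_{i+1}·y_i:
  -304, -33, -99, -213  ⇒  2A = -649, A = -324.5.
Then Σ (y_i + y_{i+1})·c_i = -1452, so ȳ = -1452 / (6·(-324.5)) = 44/59.

44/59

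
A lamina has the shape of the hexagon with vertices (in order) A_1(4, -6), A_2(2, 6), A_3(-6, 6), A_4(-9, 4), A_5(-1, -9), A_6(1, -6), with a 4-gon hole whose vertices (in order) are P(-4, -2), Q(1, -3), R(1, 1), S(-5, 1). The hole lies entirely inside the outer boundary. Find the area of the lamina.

Outer boundary:
Σ = (36) + (48) + (30) + (85) + (15) + (18) = 232
Area = |Σ|/2 = 116.
Hole:
Σ = (14) + (4) + (6) + (14) = 38
Area = |Σ|/2 = 19.
Net area = 116 − 19 = 97.

97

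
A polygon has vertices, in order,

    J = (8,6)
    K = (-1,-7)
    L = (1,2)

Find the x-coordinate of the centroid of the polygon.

Apply the shoelace formula. First the cross-terms c_i = x_i·y_{i+1} − x_{i+1}·y_i:
  -50, 5, -10  ⇒  2A = -55, A = -27.5.
Then Σ (x_i + x_{i+1})·c_i = -440, so x̄ = -440 / (6·(-27.5)) = 8/3.

8/3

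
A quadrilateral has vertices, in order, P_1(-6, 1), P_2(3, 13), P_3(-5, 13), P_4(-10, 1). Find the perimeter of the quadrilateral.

|P_1P_2| = √((9)² + (12)²) = √225 = 15
|P_2P_3| = √((-8)² + (0)²) = √64 = 8
|P_3P_4| = √((-5)² + (-12)²) = √169 = 13
|P_4P_1| = √((4)² + (0)²) = √16 = 4
Perimeter = 15 + 8 + 13 + 4 = 40.

40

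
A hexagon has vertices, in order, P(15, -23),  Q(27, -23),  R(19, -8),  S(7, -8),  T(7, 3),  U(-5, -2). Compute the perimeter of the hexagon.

|PQ| = √((12)² + (0)²) = √144 = 12
|QR| = √((-8)² + (15)²) = √289 = 17
|RS| = √((-12)² + (0)²) = √144 = 12
|ST| = √((0)² + (11)²) = √121 = 11
|TU| = √((-12)² + (-5)²) = √169 = 13
|UP| = √((20)² + (-21)²) = √841 = 29
Perimeter = 12 + 17 + 12 + 11 + 13 + 29 = 94.

94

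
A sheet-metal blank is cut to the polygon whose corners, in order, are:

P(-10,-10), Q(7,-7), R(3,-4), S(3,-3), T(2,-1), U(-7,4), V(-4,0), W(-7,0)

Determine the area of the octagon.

113

Apply the shoelace formula: 2A = Σ (x_i·y_{i+1} − x_{i+1}·y_i), indices taken mod 8.
Cross-terms: 140, -7, 3, 3, 1, 16, 0, 70  ⇒  Σ = 226
Area = |Σ|/2 = 113.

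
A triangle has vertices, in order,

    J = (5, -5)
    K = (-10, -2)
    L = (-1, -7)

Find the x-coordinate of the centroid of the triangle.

Apply the surveyor's formula. First the cross-terms c_i = x_i·y_{i+1} − x_{i+1}·y_i:
  -60, 68, 40  ⇒  2A = 48, A = 24.
Then Σ (x_i + x_{i+1})·c_i = -288, so x̄ = -288 / (6·24) = -2.

-2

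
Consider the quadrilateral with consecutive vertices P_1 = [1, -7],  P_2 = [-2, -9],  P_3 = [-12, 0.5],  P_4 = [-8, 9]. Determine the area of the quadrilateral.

Apply Gauss's area formula: 2A = Σ (x_i·y_{i+1} − x_{i+1}·y_i), indices taken mod 4.
Σ = (-23) + (-109) + (-104) + (47) = -189
Area = |Σ|/2 = 94.5.

94.5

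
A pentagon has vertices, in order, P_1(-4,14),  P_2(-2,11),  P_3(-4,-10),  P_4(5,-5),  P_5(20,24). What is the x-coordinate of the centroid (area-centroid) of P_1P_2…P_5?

Apply the shoelace (surveyor's) formula. First the cross-terms c_i = x_i·y_{i+1} − x_{i+1}·y_i:
  -16, 64, 70, 220, 376  ⇒  2A = 714, A = 357.
Then Σ (x_i + x_{i+1})·c_i = 11298, so x̄ = 11298 / (6·357) = 269/51.

269/51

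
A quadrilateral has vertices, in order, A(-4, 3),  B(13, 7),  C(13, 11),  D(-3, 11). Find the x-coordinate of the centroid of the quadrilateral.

566/147

Apply the surveyor's formula. First the cross-terms c_i = x_i·y_{i+1} − x_{i+1}·y_i:
  -67, 52, 176, 35  ⇒  2A = 196, A = 98.
Then Σ (x_i + x_{i+1})·c_i = 2264, so x̄ = 2264 / (6·98) = 566/147.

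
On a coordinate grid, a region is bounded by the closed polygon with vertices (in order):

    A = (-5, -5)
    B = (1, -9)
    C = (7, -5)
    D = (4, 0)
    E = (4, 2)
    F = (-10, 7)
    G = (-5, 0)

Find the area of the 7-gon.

Apply Gauss's area formula: 2A = Σ (x_i·y_{i+1} − x_{i+1}·y_i), indices taken mod 7.
Cross-terms: 50, 58, 20, 8, 48, 35, 25  ⇒  Σ = 244
Area = |Σ|/2 = 122.

122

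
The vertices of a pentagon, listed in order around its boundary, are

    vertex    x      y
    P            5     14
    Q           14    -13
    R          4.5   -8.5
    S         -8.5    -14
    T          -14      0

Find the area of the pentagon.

Σ = (-261) + (-60.5) + (-135.25) + (-196) + (-196) = -848.75
Area = |Σ|/2 = 424.375.

424.375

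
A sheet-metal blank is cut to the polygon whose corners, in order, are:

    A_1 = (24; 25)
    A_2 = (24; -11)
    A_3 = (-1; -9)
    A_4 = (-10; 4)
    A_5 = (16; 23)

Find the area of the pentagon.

A_1→A_2: (24)(-11) − (24)(25) = -864
A_2→A_3: (24)(-9) − (-1)(-11) = -227
A_3→A_4: (-1)(4) − (-10)(-9) = -94
A_4→A_5: (-10)(23) − (16)(4) = -294
A_5→A_1: (16)(25) − (24)(23) = -152
Σ = -1631
Area = |Σ|/2 = 815.5.

815.5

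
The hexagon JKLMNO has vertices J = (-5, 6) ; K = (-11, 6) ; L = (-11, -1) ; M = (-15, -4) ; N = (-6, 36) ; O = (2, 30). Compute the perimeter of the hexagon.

94

|JK| = √((-6)² + (0)²) = √36 = 6
|KL| = √((0)² + (-7)²) = √49 = 7
|LM| = √((-4)² + (-3)²) = √25 = 5
|MN| = √((9)² + (40)²) = √1681 = 41
|NO| = √((8)² + (-6)²) = √100 = 10
|OJ| = √((-7)² + (-24)²) = √625 = 25
Perimeter = 6 + 7 + 5 + 41 + 10 + 25 = 94.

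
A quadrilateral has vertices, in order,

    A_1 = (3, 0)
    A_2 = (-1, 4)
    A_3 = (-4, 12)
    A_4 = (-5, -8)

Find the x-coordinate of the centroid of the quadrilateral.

-218/99

Apply Gauss's area formula. First the cross-terms c_i = x_i·y_{i+1} − x_{i+1}·y_i:
  12, 4, 92, 24  ⇒  2A = 132, A = 66.
Then Σ (x_i + x_{i+1})·c_i = -872, so x̄ = -872 / (6·66) = -218/99.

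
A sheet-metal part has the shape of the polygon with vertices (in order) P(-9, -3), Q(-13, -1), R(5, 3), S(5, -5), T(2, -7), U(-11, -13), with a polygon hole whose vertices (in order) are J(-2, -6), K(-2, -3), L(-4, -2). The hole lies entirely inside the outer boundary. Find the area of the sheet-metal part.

155

Outer boundary:
Apply the shoelace (surveyor's) formula: 2A = Σ (x_i·y_{i+1} − x_{i+1}·y_i), indices taken mod 6.
Σ = (-30) + (-34) + (-40) + (-25) + (-103) + (-84) = -316
Area = |Σ|/2 = 158.
Hole:
Apply the surveyor's formula: 2A = Σ (x_i·y_{i+1} − x_{i+1}·y_i), indices taken mod 3.
Σ = (-6) + (-8) + (20) = 6
Area = |Σ|/2 = 3.
Net area = 158 − 3 = 155.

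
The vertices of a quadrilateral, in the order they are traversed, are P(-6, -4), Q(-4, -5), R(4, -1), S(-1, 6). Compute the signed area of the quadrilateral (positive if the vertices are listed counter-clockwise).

50.5

Apply the shoelace (surveyor's) formula: 2A = Σ (x_i·y_{i+1} − x_{i+1}·y_i), indices taken mod 4.
Cross-terms: 14, 24, 23, 40  ⇒  Σ = 101
Signed area = Σ/2 = 50.5 (positive ⇒ counter-clockwise traversal).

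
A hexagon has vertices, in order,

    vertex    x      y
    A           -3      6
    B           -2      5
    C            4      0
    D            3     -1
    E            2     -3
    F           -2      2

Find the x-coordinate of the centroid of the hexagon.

Apply the shoelace formula. First the cross-terms c_i = x_i·y_{i+1} − x_{i+1}·y_i:
  -3, -20, -4, -7, -2, -6  ⇒  2A = -42, A = -21.
Then Σ (x_i + x_{i+1})·c_i = -58, so x̄ = -58 / (6·(-21)) = 29/63.

29/63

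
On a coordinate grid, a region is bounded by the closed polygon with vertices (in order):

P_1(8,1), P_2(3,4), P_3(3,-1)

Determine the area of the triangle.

12.5

Apply Gauss's area formula: 2A = Σ (x_i·y_{i+1} − x_{i+1}·y_i), indices taken mod 3.
P_1→P_2: (8)(4) − (3)(1) = 29
P_2→P_3: (3)(-1) − (3)(4) = -15
P_3→P_1: (3)(1) − (8)(-1) = 11
Σ = 25
Area = |Σ|/2 = 12.5.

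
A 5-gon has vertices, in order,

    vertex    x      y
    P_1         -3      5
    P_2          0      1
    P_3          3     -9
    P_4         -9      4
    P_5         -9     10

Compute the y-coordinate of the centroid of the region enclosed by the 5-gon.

35/24

Apply Gauss's area formula. First the cross-terms c_i = x_i·y_{i+1} − x_{i+1}·y_i:
  -3, -3, -69, -54, -15  ⇒  2A = -144, A = -72.
Then Σ (y_i + y_{i+1})·c_i = -630, so ȳ = -630 / (6·(-72)) = 35/24.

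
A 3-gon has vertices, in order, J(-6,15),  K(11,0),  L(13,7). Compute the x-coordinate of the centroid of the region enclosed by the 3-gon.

6

Apply the shoelace formula. First the cross-terms c_i = x_i·y_{i+1} − x_{i+1}·y_i:
  -165, 77, 237  ⇒  2A = 149, A = 74.5.
Then Σ (x_i + x_{i+1})·c_i = 2682, so x̄ = 2682 / (6·74.5) = 6.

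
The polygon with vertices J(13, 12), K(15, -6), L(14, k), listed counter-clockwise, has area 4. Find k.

7

Write out the shoelace sum; only the two edges meeting at L involve k:
2·Area = [(15·k − 14·(-6)) + (14·12 − 13·k)] + -258
       = 2·k + -6 = 8
⇒ k = 7.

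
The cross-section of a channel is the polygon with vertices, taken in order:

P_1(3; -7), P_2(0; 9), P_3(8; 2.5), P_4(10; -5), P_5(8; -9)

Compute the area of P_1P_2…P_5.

Σ = (27) + (-72) + (-65) + (-50) + (-29) = -189
Area = |Σ|/2 = 94.5.

94.5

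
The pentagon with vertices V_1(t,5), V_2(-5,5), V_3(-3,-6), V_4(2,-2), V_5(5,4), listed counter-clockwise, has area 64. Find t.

Write out the shoelace sum; only the two edges meeting at V_1 involve t:
2·Area = [(5·5 − t·4) + (t·5 − (-5)·5)] + 81
       = 1·t + 131 = 128
⇒ t = -3.

-3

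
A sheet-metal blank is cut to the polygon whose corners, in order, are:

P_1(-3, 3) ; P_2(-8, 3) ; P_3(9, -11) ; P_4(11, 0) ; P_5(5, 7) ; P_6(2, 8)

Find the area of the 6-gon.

Cross-terms: 15, 61, 121, 77, 26, 30  ⇒  Σ = 330
Area = |Σ|/2 = 165.

165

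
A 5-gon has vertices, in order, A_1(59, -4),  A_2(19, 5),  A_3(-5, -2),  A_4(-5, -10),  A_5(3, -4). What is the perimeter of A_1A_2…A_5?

140

|A_1A_2| = √((-40)² + (9)²) = √1681 = 41
|A_2A_3| = √((-24)² + (-7)²) = √625 = 25
|A_3A_4| = √((0)² + (-8)²) = √64 = 8
|A_4A_5| = √((8)² + (6)²) = √100 = 10
|A_5A_1| = √((56)² + (0)²) = √3136 = 56
Perimeter = 41 + 25 + 8 + 10 + 56 = 140.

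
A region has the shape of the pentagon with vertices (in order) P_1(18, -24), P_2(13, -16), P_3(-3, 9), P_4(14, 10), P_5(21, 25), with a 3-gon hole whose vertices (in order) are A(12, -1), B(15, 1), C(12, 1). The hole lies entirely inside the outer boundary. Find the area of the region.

435.5

Outer boundary:
Apply the surveyor's formula: 2A = Σ (x_i·y_{i+1} − x_{i+1}·y_i), indices taken mod 5.
P_1→P_2: (18)(-16) − (13)(-24) = 24
P_2→P_3: (13)(9) − (-3)(-16) = 69
P_3→P_4: (-3)(10) − (14)(9) = -156
P_4→P_5: (14)(25) − (21)(10) = 140
P_5→P_1: (21)(-24) − (18)(25) = -954
Σ = -877
Area = |Σ|/2 = 438.5.
Hole:
Σ = (27) + (3) + (-24) = 6
Area = |Σ|/2 = 3.
Net area = 438.5 − 3 = 435.5.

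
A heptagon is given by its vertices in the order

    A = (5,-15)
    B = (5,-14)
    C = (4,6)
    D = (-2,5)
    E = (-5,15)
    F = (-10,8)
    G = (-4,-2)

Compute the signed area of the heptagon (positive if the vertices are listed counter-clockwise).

175

Apply Gauss's area formula: 2A = Σ (x_i·y_{i+1} − x_{i+1}·y_i), indices taken mod 7.
Σ = (5) + (86) + (32) + (-5) + (110) + (52) + (70) = 350
Signed area = Σ/2 = 175 (positive ⇒ counter-clockwise traversal).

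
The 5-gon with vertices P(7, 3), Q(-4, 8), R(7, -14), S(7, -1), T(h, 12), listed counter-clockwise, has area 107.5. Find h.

14

Write out the shoelace sum; only the two edges meeting at T involve h:
2·Area = [(7·12 − h·(-1)) + (h·3 − 7·12)] + 159
       = 4·h + 159 = 215
⇒ h = 14.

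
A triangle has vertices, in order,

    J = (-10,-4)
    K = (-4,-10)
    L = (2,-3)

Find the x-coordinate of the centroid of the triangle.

Apply the surveyor's formula. First the cross-terms c_i = x_i·y_{i+1} − x_{i+1}·y_i:
  84, 32, -38  ⇒  2A = 78, A = 39.
Then Σ (x_i + x_{i+1})·c_i = -936, so x̄ = -936 / (6·39) = -4.

-4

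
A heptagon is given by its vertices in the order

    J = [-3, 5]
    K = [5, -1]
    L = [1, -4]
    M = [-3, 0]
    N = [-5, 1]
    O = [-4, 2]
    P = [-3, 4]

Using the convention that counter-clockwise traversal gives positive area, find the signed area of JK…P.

J→K: (-3)(-1) − (5)(5) = -22
K→L: (5)(-4) − (1)(-1) = -19
L→M: (1)(0) − (-3)(-4) = -12
M→N: (-3)(1) − (-5)(0) = -3
N→O: (-5)(2) − (-4)(1) = -6
O→P: (-4)(4) − (-3)(2) = -10
P→J: (-3)(5) − (-3)(4) = -3
Σ = -75
Signed area = Σ/2 = -37.5 (negative ⇒ clockwise traversal).

-37.5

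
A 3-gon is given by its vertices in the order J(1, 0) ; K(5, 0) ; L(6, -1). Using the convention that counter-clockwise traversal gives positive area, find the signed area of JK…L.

Apply Gauss's area formula: 2A = Σ (x_i·y_{i+1} − x_{i+1}·y_i), indices taken mod 3.
J→K: (1)(0) − (5)(0) = 0
K→L: (5)(-1) − (6)(0) = -5
L→J: (6)(0) − (1)(-1) = 1
Σ = -4
Signed area = Σ/2 = -2 (negative ⇒ clockwise traversal).

-2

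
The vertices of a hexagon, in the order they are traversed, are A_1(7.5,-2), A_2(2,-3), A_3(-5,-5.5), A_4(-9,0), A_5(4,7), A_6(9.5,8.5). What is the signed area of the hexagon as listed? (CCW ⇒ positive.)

-136.125

Apply the shoelace formula: 2A = Σ (x_i·y_{i+1} − x_{i+1}·y_i), indices taken mod 6.
A_1→A_2: (7.5)(-3) − (2)(-2) = -18.5
A_2→A_3: (2)(-5.5) − (-5)(-3) = -26
A_3→A_4: (-5)(0) − (-9)(-5.5) = -49.5
A_4→A_5: (-9)(7) − (4)(0) = -63
A_5→A_6: (4)(8.5) − (9.5)(7) = -32.5
A_6→A_1: (9.5)(-2) − (7.5)(8.5) = -82.75
Σ = -272.25
Signed area = Σ/2 = -136.125 (negative ⇒ clockwise traversal).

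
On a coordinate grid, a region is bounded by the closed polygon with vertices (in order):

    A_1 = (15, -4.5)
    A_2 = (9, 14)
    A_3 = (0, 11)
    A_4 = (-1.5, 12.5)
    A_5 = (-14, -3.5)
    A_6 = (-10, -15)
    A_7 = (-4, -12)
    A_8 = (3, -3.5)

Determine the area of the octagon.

435.125

A_1→A_2: (15)(14) − (9)(-4.5) = 250.5
A_2→A_3: (9)(11) − (0)(14) = 99
A_3→A_4: (0)(12.5) − (-1.5)(11) = 16.5
A_4→A_5: (-1.5)(-3.5) − (-14)(12.5) = 180.25
A_5→A_6: (-14)(-15) − (-10)(-3.5) = 175
A_6→A_7: (-10)(-12) − (-4)(-15) = 60
A_7→A_8: (-4)(-3.5) − (3)(-12) = 50
A_8→A_1: (3)(-4.5) − (15)(-3.5) = 39
Σ = 870.25
Area = |Σ|/2 = 435.125.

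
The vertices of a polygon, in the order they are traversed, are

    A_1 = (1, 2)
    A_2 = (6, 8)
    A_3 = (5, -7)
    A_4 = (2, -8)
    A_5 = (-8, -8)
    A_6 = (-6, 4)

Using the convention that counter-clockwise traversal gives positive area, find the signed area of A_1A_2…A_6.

Apply the shoelace formula: 2A = Σ (x_i·y_{i+1} − x_{i+1}·y_i), indices taken mod 6.
Σ = (-4) + (-82) + (-26) + (-80) + (-80) + (-16) = -288
Signed area = Σ/2 = -144 (negative ⇒ clockwise traversal).

-144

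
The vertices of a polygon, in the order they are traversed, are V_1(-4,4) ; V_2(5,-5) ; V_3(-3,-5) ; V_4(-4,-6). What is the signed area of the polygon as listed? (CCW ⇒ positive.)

-41

Apply the shoelace (surveyor's) formula: 2A = Σ (x_i·y_{i+1} − x_{i+1}·y_i), indices taken mod 4.
Cross-terms: 0, -40, -2, -40  ⇒  Σ = -82
Signed area = Σ/2 = -41 (negative ⇒ clockwise traversal).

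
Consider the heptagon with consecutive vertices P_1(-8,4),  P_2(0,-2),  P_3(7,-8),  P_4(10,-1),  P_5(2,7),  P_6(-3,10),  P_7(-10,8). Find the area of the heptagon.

Apply Gauss's area formula: 2A = Σ (x_i·y_{i+1} − x_{i+1}·y_i), indices taken mod 7.
Σ = (16) + (14) + (73) + (72) + (41) + (76) + (24) = 316
Area = |Σ|/2 = 158.

158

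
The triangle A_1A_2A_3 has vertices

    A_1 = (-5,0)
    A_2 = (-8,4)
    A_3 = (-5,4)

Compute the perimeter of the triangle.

|A_1A_2| = √((-3)² + (4)²) = √25 = 5
|A_2A_3| = √((3)² + (0)²) = √9 = 3
|A_3A_1| = √((0)² + (-4)²) = √16 = 4
Perimeter = 5 + 3 + 4 = 12.

12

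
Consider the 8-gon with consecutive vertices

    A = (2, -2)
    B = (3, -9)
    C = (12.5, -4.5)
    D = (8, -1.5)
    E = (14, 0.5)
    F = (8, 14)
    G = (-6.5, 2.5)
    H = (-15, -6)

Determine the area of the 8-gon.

A→B: (2)(-9) − (3)(-2) = -12
B→C: (3)(-4.5) − (12.5)(-9) = 99
C→D: (12.5)(-1.5) − (8)(-4.5) = 17.25
D→E: (8)(0.5) − (14)(-1.5) = 25
E→F: (14)(14) − (8)(0.5) = 192
F→G: (8)(2.5) − (-6.5)(14) = 111
G→H: (-6.5)(-6) − (-15)(2.5) = 76.5
H→A: (-15)(-2) − (2)(-6) = 42
Σ = 550.75
Area = |Σ|/2 = 275.375.

275.375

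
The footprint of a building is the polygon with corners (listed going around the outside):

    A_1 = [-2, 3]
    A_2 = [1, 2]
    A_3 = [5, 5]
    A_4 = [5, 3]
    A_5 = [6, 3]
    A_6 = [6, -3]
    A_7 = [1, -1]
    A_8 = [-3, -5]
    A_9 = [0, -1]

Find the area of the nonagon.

35.5

Σ = (-7) + (-5) + (-10) + (-3) + (-36) + (-3) + (-8) + (3) + (-2) = -71
Area = |Σ|/2 = 35.5.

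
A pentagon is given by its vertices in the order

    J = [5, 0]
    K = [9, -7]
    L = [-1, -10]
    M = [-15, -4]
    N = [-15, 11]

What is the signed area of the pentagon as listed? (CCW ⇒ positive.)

Cross-terms: -35, -97, -146, -225, -55  ⇒  Σ = -558
Signed area = Σ/2 = -279 (negative ⇒ clockwise traversal).

-279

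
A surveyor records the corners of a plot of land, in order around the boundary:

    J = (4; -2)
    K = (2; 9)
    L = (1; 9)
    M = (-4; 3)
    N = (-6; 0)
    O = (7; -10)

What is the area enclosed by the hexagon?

Apply the shoelace (surveyor's) formula: 2A = Σ (x_i·y_{i+1} − x_{i+1}·y_i), indices taken mod 6.
J→K: (4)(9) − (2)(-2) = 40
K→L: (2)(9) − (1)(9) = 9
L→M: (1)(3) − (-4)(9) = 39
M→N: (-4)(0) − (-6)(3) = 18
N→O: (-6)(-10) − (7)(0) = 60
O→J: (7)(-2) − (4)(-10) = 26
Σ = 192
Area = |Σ|/2 = 96.

96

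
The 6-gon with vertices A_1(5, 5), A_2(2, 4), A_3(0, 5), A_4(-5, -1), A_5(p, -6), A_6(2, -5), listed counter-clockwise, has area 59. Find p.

1

The doubled signed area Σ (x_i y_{i+1} − x_{i+1} y_i) is linear in p.
With p=0 it equals 122; the coefficient of p is -4 (from the two edges through A_5).
So -4·p + 122 = 2·59 = 118 ⇒ p = 1.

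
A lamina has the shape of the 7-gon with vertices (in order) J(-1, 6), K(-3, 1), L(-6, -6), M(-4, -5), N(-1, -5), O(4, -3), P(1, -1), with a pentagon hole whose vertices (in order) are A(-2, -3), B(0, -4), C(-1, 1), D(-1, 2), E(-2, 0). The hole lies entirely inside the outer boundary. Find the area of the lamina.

38

Outer boundary:
Apply the surveyor's formula: 2A = Σ (x_i·y_{i+1} − x_{i+1}·y_i), indices taken mod 7.
Σ = (17) + (24) + (6) + (15) + (23) + (-1) + (5) = 89
Area = |Σ|/2 = 44.5.
Hole:
Apply the shoelace (surveyor's) formula: 2A = Σ (x_i·y_{i+1} − x_{i+1}·y_i), indices taken mod 5.
Σ = (8) + (-4) + (-1) + (4) + (6) = 13
Area = |Σ|/2 = 6.5.
Net area = 44.5 − 6.5 = 38.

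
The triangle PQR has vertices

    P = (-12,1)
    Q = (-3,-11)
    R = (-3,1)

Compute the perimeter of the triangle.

36

|PQ| = √((9)² + (-12)²) = √225 = 15
|QR| = √((0)² + (12)²) = √144 = 12
|RP| = √((-9)² + (0)²) = √81 = 9
Perimeter = 15 + 12 + 9 = 36.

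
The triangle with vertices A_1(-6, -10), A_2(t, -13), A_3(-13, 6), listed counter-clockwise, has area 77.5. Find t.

The doubled signed area Σ (x_i y_{i+1} − x_{i+1} y_i) is linear in t.
With t=0 it equals 75; the coefficient of t is 16 (from the two edges through A_2).
So 16·t + 75 = 2·77.5 = 155 ⇒ t = 5.

5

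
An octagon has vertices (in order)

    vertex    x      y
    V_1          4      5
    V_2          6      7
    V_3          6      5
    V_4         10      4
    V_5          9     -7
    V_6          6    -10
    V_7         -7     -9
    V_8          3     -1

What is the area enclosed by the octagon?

132.5

Apply Gauss's area formula: 2A = Σ (x_i·y_{i+1} − x_{i+1}·y_i), indices taken mod 8.
Cross-terms: -2, -12, -26, -106, -48, -124, 34, 19  ⇒  Σ = -265
Area = |Σ|/2 = 132.5.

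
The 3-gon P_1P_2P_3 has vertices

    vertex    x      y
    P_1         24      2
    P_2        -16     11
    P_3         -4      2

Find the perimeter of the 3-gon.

84

|P_1P_2| = √((-40)² + (9)²) = √1681 = 41
|P_2P_3| = √((12)² + (-9)²) = √225 = 15
|P_3P_1| = √((28)² + (0)²) = √784 = 28
Perimeter = 41 + 15 + 28 = 84.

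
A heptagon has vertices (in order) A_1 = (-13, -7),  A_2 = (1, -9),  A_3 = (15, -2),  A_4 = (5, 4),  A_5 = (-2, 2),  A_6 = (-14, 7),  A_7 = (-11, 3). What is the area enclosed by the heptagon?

255

A_1→A_2: (-13)(-9) − (1)(-7) = 124
A_2→A_3: (1)(-2) − (15)(-9) = 133
A_3→A_4: (15)(4) − (5)(-2) = 70
A_4→A_5: (5)(2) − (-2)(4) = 18
A_5→A_6: (-2)(7) − (-14)(2) = 14
A_6→A_7: (-14)(3) − (-11)(7) = 35
A_7→A_1: (-11)(-7) − (-13)(3) = 116
Σ = 510
Area = |Σ|/2 = 255.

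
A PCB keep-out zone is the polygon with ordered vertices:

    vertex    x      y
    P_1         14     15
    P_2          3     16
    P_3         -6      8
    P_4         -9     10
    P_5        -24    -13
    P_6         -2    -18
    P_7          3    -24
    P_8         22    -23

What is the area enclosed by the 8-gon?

Apply the shoelace (surveyor's) formula: 2A = Σ (x_i·y_{i+1} − x_{i+1}·y_i), indices taken mod 8.
P_1→P_2: (14)(16) − (3)(15) = 179
P_2→P_3: (3)(8) − (-6)(16) = 120
P_3→P_4: (-6)(10) − (-9)(8) = 12
P_4→P_5: (-9)(-13) − (-24)(10) = 357
P_5→P_6: (-24)(-18) − (-2)(-13) = 406
P_6→P_7: (-2)(-24) − (3)(-18) = 102
P_7→P_8: (3)(-23) − (22)(-24) = 459
P_8→P_1: (22)(15) − (14)(-23) = 652
Σ = 2287
Area = |Σ|/2 = 1143.5.

1143.5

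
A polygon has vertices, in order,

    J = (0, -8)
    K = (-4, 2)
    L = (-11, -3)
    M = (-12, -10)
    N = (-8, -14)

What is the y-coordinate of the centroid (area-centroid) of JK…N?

-1081/171

Apply the surveyor's formula. First the cross-terms c_i = x_i·y_{i+1} − x_{i+1}·y_i:
  -32, 34, 74, 88, 64  ⇒  2A = 228, A = 114.
Then Σ (y_i + y_{i+1})·c_i = -4324, so ȳ = -4324 / (6·114) = -1081/171.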